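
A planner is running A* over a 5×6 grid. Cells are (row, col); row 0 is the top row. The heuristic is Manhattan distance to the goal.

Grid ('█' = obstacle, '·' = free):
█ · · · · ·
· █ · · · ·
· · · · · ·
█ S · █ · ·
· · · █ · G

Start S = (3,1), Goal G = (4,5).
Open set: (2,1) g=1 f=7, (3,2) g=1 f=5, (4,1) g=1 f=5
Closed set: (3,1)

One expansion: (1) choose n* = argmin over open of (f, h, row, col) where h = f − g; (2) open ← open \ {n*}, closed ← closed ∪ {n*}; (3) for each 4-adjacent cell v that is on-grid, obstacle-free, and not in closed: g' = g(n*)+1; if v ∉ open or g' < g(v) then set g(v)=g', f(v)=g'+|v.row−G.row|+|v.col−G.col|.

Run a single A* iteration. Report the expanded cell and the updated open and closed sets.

expanded=(3,2); open=[(2,1) g=1 f=7, (2,2) g=2 f=7, (4,1) g=1 f=5, (4,2) g=2 f=5]; closed=[(3,1), (3,2)]

step 1: expand (3,2) (f=5, h=4) → closed; open now [(2,1) g=1 f=7, (2,2) g=2 f=7, (4,1) g=1 f=5, (4,2) g=2 f=5]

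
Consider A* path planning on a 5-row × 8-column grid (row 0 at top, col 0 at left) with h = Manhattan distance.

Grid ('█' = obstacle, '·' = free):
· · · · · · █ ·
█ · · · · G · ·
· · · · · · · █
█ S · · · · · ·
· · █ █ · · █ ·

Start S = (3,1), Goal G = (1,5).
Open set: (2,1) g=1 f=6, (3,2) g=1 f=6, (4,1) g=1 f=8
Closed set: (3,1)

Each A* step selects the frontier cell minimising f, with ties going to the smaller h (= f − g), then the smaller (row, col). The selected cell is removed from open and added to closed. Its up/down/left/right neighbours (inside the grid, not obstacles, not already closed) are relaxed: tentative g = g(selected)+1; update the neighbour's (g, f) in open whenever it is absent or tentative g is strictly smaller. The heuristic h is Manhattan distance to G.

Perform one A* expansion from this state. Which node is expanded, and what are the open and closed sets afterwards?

step 1: expand (2,1) (f=6, h=5) → closed; open now [(1,1) g=2 f=6, (2,0) g=2 f=8, (2,2) g=2 f=6, (3,2) g=1 f=6, (4,1) g=1 f=8]

expanded=(2,1); open=[(1,1) g=2 f=6, (2,0) g=2 f=8, (2,2) g=2 f=6, (3,2) g=1 f=6, (4,1) g=1 f=8]; closed=[(2,1), (3,1)]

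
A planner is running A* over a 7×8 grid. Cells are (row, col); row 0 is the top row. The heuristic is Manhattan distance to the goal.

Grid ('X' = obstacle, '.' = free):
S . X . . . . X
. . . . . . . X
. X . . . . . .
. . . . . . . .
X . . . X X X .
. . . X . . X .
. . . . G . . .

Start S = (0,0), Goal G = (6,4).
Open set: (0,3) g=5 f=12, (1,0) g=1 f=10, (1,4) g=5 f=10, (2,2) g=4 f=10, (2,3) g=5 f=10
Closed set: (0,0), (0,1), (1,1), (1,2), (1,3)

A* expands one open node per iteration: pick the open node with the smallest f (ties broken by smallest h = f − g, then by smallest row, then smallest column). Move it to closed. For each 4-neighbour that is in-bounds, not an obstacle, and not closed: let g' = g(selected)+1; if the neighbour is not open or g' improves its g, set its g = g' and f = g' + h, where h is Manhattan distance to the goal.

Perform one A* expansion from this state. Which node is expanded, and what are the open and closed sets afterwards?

step 1: expand (1,4) (f=10, h=5) → closed; open now [(0,3) g=5 f=12, (0,4) g=6 f=12, (1,0) g=1 f=10, (1,5) g=6 f=12, (2,2) g=4 f=10, (2,3) g=5 f=10, (2,4) g=6 f=10]

expanded=(1,4); open=[(0,3) g=5 f=12, (0,4) g=6 f=12, (1,0) g=1 f=10, (1,5) g=6 f=12, (2,2) g=4 f=10, (2,3) g=5 f=10, (2,4) g=6 f=10]; closed=[(0,0), (0,1), (1,1), (1,2), (1,3), (1,4)]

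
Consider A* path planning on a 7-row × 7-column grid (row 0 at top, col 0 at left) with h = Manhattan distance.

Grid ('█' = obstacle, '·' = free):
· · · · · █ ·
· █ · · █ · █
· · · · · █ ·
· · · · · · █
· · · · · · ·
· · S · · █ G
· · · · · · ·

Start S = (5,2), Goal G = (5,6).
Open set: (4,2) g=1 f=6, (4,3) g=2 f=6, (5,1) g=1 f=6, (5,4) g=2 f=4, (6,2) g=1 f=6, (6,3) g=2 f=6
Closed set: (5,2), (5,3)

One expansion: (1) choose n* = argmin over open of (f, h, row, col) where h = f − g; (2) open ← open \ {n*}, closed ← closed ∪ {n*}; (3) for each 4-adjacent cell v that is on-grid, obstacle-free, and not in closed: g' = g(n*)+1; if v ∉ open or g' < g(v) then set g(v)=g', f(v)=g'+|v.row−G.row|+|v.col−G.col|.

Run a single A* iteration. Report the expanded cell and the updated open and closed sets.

expanded=(5,4); open=[(4,2) g=1 f=6, (4,3) g=2 f=6, (4,4) g=3 f=6, (5,1) g=1 f=6, (6,2) g=1 f=6, (6,3) g=2 f=6, (6,4) g=3 f=6]; closed=[(5,2), (5,3), (5,4)]

step 1: expand (5,4) (f=4, h=2) → closed; open now [(4,2) g=1 f=6, (4,3) g=2 f=6, (4,4) g=3 f=6, (5,1) g=1 f=6, (6,2) g=1 f=6, (6,3) g=2 f=6, (6,4) g=3 f=6]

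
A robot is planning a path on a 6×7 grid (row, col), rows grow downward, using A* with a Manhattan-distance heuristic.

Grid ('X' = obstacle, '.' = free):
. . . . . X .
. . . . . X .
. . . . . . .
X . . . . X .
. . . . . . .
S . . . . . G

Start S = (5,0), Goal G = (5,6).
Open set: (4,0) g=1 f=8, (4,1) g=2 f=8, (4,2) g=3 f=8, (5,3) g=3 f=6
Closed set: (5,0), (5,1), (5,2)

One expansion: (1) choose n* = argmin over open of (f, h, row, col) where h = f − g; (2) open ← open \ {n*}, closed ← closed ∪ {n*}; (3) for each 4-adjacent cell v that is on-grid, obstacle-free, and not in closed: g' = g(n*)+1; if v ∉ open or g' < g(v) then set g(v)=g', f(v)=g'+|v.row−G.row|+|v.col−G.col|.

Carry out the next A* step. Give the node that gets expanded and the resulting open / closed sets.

expanded=(5,3); open=[(4,0) g=1 f=8, (4,1) g=2 f=8, (4,2) g=3 f=8, (4,3) g=4 f=8, (5,4) g=4 f=6]; closed=[(5,0), (5,1), (5,2), (5,3)]

step 1: expand (5,3) (f=6, h=3) → closed; open now [(4,0) g=1 f=8, (4,1) g=2 f=8, (4,2) g=3 f=8, (4,3) g=4 f=8, (5,4) g=4 f=6]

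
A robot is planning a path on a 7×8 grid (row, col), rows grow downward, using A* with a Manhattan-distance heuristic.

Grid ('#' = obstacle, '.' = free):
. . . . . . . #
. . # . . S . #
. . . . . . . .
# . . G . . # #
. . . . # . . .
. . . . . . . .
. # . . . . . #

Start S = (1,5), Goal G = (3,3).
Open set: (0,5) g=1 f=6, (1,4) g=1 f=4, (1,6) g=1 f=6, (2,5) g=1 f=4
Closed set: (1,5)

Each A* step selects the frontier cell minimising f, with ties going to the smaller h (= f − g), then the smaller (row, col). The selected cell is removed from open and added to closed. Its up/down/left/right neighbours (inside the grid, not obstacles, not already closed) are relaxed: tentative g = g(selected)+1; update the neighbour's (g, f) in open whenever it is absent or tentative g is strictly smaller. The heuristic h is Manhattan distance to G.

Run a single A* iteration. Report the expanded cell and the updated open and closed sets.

expanded=(1,4); open=[(0,4) g=2 f=6, (0,5) g=1 f=6, (1,3) g=2 f=4, (1,6) g=1 f=6, (2,4) g=2 f=4, (2,5) g=1 f=4]; closed=[(1,4), (1,5)]

step 1: expand (1,4) (f=4, h=3) → closed; open now [(0,4) g=2 f=6, (0,5) g=1 f=6, (1,3) g=2 f=4, (1,6) g=1 f=6, (2,4) g=2 f=4, (2,5) g=1 f=4]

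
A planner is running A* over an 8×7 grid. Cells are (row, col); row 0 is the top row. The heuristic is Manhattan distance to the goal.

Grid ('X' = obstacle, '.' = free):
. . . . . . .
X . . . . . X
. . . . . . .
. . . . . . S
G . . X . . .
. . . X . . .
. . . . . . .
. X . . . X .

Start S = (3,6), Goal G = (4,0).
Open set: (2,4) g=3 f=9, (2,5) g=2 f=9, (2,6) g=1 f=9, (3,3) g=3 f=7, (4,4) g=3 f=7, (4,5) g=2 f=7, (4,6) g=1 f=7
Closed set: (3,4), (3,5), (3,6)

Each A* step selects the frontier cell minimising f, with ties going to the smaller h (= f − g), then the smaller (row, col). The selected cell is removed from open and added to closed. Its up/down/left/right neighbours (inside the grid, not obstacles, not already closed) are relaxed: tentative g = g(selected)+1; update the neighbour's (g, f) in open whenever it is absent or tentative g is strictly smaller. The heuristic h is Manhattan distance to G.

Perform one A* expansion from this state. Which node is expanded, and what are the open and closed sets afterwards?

expanded=(3,3); open=[(2,3) g=4 f=9, (2,4) g=3 f=9, (2,5) g=2 f=9, (2,6) g=1 f=9, (3,2) g=4 f=7, (4,4) g=3 f=7, (4,5) g=2 f=7, (4,6) g=1 f=7]; closed=[(3,3), (3,4), (3,5), (3,6)]

step 1: expand (3,3) (f=7, h=4) → closed; open now [(2,3) g=4 f=9, (2,4) g=3 f=9, (2,5) g=2 f=9, (2,6) g=1 f=9, (3,2) g=4 f=7, (4,4) g=3 f=7, (4,5) g=2 f=7, (4,6) g=1 f=7]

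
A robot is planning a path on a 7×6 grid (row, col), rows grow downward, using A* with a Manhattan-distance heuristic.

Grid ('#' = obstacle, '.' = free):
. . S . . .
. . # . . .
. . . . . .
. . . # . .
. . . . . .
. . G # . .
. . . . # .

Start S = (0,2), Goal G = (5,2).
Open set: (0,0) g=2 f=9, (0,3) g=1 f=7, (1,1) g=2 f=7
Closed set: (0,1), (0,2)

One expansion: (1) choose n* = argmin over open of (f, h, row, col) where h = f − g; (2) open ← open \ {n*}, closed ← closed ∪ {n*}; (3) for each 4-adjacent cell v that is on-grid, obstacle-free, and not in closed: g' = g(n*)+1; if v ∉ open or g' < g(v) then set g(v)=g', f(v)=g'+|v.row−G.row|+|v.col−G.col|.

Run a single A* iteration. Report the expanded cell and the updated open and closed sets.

step 1: expand (1,1) (f=7, h=5) → closed; open now [(0,0) g=2 f=9, (0,3) g=1 f=7, (1,0) g=3 f=9, (2,1) g=3 f=7]

expanded=(1,1); open=[(0,0) g=2 f=9, (0,3) g=1 f=7, (1,0) g=3 f=9, (2,1) g=3 f=7]; closed=[(0,1), (0,2), (1,1)]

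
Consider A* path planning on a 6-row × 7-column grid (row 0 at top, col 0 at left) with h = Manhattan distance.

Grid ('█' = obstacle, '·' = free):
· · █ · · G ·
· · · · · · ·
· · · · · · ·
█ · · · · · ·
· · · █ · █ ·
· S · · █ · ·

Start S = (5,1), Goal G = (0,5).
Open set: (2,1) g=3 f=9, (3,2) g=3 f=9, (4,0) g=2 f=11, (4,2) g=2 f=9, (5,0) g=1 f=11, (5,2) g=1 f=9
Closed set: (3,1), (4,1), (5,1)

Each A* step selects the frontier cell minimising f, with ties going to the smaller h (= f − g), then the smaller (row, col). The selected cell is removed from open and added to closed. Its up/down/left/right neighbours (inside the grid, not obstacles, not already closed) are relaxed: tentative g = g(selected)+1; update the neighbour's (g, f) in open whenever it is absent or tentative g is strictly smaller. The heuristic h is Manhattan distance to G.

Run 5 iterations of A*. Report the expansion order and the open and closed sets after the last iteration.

order=[(2,1) → (1,1) → (0,1) → (1,2) → (1,3)]; open=[(0,0) g=6 f=11, (0,3) g=7 f=9, (1,0) g=5 f=11, (1,4) g=7 f=9, (2,0) g=4 f=11, (2,2) g=4 f=9, (2,3) g=7 f=11, (3,2) g=3 f=9, (4,0) g=2 f=11, (4,2) g=2 f=9, (5,0) g=1 f=11, (5,2) g=1 f=9]; closed=[(0,1), (1,1), (1,2), (1,3), (2,1), (3,1), (4,1), (5,1)]

step 1: expand (2,1) (f=9, h=6) → closed; open now [(1,1) g=4 f=9, (2,0) g=4 f=11, (2,2) g=4 f=9, (3,2) g=3 f=9, (4,0) g=2 f=11, (4,2) g=2 f=9, (5,0) g=1 f=11, (5,2) g=1 f=9]
step 2: expand (1,1) (f=9, h=5) → closed; open now [(0,1) g=5 f=9, (1,0) g=5 f=11, (1,2) g=5 f=9, (2,0) g=4 f=11, (2,2) g=4 f=9, (3,2) g=3 f=9, (4,0) g=2 f=11, (4,2) g=2 f=9, (5,0) g=1 f=11, (5,2) g=1 f=9]
step 3: expand (0,1) (f=9, h=4) → closed; open now [(0,0) g=6 f=11, (1,0) g=5 f=11, (1,2) g=5 f=9, (2,0) g=4 f=11, (2,2) g=4 f=9, (3,2) g=3 f=9, (4,0) g=2 f=11, (4,2) g=2 f=9, (5,0) g=1 f=11, (5,2) g=1 f=9]
step 4: expand (1,2) (f=9, h=4) → closed; open now [(0,0) g=6 f=11, (1,0) g=5 f=11, (1,3) g=6 f=9, (2,0) g=4 f=11, (2,2) g=4 f=9, (3,2) g=3 f=9, (4,0) g=2 f=11, (4,2) g=2 f=9, (5,0) g=1 f=11, (5,2) g=1 f=9]
step 5: expand (1,3) (f=9, h=3) → closed; open now [(0,0) g=6 f=11, (0,3) g=7 f=9, (1,0) g=5 f=11, (1,4) g=7 f=9, (2,0) g=4 f=11, (2,2) g=4 f=9, (2,3) g=7 f=11, (3,2) g=3 f=9, (4,0) g=2 f=11, (4,2) g=2 f=9, (5,0) g=1 f=11, (5,2) g=1 f=9]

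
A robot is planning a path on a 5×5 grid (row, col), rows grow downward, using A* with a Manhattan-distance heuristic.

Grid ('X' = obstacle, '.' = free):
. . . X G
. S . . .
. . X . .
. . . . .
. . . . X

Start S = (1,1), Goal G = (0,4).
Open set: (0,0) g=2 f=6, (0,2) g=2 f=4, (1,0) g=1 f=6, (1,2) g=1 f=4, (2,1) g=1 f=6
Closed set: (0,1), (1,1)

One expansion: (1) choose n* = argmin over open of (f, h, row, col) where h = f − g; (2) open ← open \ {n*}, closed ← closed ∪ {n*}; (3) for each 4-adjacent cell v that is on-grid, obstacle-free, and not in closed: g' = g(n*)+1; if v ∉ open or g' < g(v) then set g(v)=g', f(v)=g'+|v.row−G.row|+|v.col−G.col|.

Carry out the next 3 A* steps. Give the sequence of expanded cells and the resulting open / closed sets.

order=[(0,2) → (1,2) → (1,3)]; open=[(0,0) g=2 f=6, (1,0) g=1 f=6, (1,4) g=3 f=4, (2,1) g=1 f=6, (2,3) g=3 f=6]; closed=[(0,1), (0,2), (1,1), (1,2), (1,3)]

step 1: expand (0,2) (f=4, h=2) → closed; open now [(0,0) g=2 f=6, (1,0) g=1 f=6, (1,2) g=1 f=4, (2,1) g=1 f=6]
step 2: expand (1,2) (f=4, h=3) → closed; open now [(0,0) g=2 f=6, (1,0) g=1 f=6, (1,3) g=2 f=4, (2,1) g=1 f=6]
step 3: expand (1,3) (f=4, h=2) → closed; open now [(0,0) g=2 f=6, (1,0) g=1 f=6, (1,4) g=3 f=4, (2,1) g=1 f=6, (2,3) g=3 f=6]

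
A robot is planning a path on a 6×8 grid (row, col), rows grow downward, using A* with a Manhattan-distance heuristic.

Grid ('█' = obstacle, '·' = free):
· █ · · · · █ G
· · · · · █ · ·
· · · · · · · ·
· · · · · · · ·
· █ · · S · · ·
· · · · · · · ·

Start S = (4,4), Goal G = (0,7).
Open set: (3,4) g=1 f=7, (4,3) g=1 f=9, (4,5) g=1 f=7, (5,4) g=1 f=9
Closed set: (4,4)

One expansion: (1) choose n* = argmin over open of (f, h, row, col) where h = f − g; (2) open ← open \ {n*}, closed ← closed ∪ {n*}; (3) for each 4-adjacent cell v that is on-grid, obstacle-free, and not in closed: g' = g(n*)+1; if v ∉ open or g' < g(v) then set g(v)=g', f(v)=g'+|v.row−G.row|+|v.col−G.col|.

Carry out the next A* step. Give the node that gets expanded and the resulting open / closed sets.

step 1: expand (3,4) (f=7, h=6) → closed; open now [(2,4) g=2 f=7, (3,3) g=2 f=9, (3,5) g=2 f=7, (4,3) g=1 f=9, (4,5) g=1 f=7, (5,4) g=1 f=9]

expanded=(3,4); open=[(2,4) g=2 f=7, (3,3) g=2 f=9, (3,5) g=2 f=7, (4,3) g=1 f=9, (4,5) g=1 f=7, (5,4) g=1 f=9]; closed=[(3,4), (4,4)]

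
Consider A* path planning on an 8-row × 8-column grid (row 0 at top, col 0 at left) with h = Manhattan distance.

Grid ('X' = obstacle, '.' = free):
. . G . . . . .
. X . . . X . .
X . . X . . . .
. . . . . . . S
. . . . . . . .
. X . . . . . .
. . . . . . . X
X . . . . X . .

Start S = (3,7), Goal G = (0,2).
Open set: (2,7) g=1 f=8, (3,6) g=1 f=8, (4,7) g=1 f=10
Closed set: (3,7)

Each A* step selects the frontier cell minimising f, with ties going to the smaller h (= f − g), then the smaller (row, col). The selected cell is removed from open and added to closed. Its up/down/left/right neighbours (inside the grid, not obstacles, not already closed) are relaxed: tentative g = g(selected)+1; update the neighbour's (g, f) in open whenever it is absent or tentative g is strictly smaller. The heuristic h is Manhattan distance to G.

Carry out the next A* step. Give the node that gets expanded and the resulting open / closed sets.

step 1: expand (2,7) (f=8, h=7) → closed; open now [(1,7) g=2 f=8, (2,6) g=2 f=8, (3,6) g=1 f=8, (4,7) g=1 f=10]

expanded=(2,7); open=[(1,7) g=2 f=8, (2,6) g=2 f=8, (3,6) g=1 f=8, (4,7) g=1 f=10]; closed=[(2,7), (3,7)]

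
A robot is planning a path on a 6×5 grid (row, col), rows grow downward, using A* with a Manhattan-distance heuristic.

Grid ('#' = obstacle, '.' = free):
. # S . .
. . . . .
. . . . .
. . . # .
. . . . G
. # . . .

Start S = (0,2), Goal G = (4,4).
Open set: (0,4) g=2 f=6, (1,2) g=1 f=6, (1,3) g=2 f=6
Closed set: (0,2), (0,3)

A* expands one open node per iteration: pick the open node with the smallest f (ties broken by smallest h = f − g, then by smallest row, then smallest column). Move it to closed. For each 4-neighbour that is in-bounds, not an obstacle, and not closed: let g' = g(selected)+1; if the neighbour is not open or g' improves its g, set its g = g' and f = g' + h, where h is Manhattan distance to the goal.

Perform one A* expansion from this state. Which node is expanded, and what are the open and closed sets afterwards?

step 1: expand (0,4) (f=6, h=4) → closed; open now [(1,2) g=1 f=6, (1,3) g=2 f=6, (1,4) g=3 f=6]

expanded=(0,4); open=[(1,2) g=1 f=6, (1,3) g=2 f=6, (1,4) g=3 f=6]; closed=[(0,2), (0,3), (0,4)]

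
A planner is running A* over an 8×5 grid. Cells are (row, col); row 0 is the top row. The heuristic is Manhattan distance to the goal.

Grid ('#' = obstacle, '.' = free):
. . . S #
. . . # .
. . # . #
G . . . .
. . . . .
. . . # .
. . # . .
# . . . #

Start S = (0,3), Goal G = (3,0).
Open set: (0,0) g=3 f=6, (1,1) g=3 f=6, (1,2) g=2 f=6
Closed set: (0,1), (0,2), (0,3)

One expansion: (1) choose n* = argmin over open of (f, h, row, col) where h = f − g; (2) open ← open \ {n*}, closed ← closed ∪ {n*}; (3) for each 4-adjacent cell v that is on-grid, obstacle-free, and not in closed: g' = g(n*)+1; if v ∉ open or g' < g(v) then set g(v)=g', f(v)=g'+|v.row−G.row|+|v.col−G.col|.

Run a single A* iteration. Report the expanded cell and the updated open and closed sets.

expanded=(0,0); open=[(1,0) g=4 f=6, (1,1) g=3 f=6, (1,2) g=2 f=6]; closed=[(0,0), (0,1), (0,2), (0,3)]

step 1: expand (0,0) (f=6, h=3) → closed; open now [(1,0) g=4 f=6, (1,1) g=3 f=6, (1,2) g=2 f=6]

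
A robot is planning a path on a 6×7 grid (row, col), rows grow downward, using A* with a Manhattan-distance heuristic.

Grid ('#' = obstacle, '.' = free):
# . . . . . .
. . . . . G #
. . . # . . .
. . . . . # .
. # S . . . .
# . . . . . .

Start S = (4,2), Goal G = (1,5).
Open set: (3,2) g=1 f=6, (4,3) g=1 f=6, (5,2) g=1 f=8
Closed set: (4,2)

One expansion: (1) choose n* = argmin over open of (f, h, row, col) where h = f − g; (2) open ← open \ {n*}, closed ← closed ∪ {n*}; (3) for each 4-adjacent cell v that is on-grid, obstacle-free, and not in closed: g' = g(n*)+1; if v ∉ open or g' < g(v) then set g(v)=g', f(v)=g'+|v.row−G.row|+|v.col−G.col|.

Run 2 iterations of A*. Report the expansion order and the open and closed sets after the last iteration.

step 1: expand (3,2) (f=6, h=5) → closed; open now [(2,2) g=2 f=6, (3,1) g=2 f=8, (3,3) g=2 f=6, (4,3) g=1 f=6, (5,2) g=1 f=8]
step 2: expand (2,2) (f=6, h=4) → closed; open now [(1,2) g=3 f=6, (2,1) g=3 f=8, (3,1) g=2 f=8, (3,3) g=2 f=6, (4,3) g=1 f=6, (5,2) g=1 f=8]

order=[(3,2) → (2,2)]; open=[(1,2) g=3 f=6, (2,1) g=3 f=8, (3,1) g=2 f=8, (3,3) g=2 f=6, (4,3) g=1 f=6, (5,2) g=1 f=8]; closed=[(2,2), (3,2), (4,2)]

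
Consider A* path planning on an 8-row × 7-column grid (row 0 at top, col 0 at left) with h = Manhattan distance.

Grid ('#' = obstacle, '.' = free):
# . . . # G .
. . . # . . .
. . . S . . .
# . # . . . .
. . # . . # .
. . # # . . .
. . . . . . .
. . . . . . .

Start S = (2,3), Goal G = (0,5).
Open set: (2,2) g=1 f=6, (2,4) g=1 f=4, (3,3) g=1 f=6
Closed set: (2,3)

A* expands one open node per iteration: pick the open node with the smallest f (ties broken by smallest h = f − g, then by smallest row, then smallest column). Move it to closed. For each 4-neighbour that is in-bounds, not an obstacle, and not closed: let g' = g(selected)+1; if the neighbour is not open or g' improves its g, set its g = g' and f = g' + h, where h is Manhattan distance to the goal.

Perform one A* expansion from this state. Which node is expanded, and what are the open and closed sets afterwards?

step 1: expand (2,4) (f=4, h=3) → closed; open now [(1,4) g=2 f=4, (2,2) g=1 f=6, (2,5) g=2 f=4, (3,3) g=1 f=6, (3,4) g=2 f=6]

expanded=(2,4); open=[(1,4) g=2 f=4, (2,2) g=1 f=6, (2,5) g=2 f=4, (3,3) g=1 f=6, (3,4) g=2 f=6]; closed=[(2,3), (2,4)]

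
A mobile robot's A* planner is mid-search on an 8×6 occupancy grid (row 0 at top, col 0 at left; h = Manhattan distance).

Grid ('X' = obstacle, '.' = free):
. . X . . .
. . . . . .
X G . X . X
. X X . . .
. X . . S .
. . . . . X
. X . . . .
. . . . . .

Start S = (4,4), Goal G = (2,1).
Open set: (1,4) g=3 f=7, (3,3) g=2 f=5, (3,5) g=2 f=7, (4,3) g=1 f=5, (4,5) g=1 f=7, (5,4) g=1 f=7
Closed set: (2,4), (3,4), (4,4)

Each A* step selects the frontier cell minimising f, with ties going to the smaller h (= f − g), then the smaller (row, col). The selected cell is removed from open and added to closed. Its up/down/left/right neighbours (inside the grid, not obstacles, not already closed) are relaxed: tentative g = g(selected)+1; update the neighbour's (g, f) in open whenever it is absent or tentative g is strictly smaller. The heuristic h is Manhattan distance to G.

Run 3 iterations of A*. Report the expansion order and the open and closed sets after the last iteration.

step 1: expand (3,3) (f=5, h=3) → closed; open now [(1,4) g=3 f=7, (3,5) g=2 f=7, (4,3) g=1 f=5, (4,5) g=1 f=7, (5,4) g=1 f=7]
step 2: expand (4,3) (f=5, h=4) → closed; open now [(1,4) g=3 f=7, (3,5) g=2 f=7, (4,2) g=2 f=5, (4,5) g=1 f=7, (5,3) g=2 f=7, (5,4) g=1 f=7]
step 3: expand (4,2) (f=5, h=3) → closed; open now [(1,4) g=3 f=7, (3,5) g=2 f=7, (4,5) g=1 f=7, (5,2) g=3 f=7, (5,3) g=2 f=7, (5,4) g=1 f=7]

order=[(3,3) → (4,3) → (4,2)]; open=[(1,4) g=3 f=7, (3,5) g=2 f=7, (4,5) g=1 f=7, (5,2) g=3 f=7, (5,3) g=2 f=7, (5,4) g=1 f=7]; closed=[(2,4), (3,3), (3,4), (4,2), (4,3), (4,4)]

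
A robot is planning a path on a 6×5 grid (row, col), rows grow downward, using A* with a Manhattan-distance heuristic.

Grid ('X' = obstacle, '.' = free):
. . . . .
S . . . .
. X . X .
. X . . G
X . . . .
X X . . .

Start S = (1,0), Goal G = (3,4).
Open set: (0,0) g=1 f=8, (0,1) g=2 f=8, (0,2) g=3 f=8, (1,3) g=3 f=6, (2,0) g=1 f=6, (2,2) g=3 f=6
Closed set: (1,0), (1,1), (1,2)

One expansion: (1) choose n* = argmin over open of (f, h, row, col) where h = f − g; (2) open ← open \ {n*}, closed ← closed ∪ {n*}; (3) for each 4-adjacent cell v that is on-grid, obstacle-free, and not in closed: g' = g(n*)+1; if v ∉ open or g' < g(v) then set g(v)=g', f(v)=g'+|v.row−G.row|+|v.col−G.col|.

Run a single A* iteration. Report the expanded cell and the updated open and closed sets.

expanded=(1,3); open=[(0,0) g=1 f=8, (0,1) g=2 f=8, (0,2) g=3 f=8, (0,3) g=4 f=8, (1,4) g=4 f=6, (2,0) g=1 f=6, (2,2) g=3 f=6]; closed=[(1,0), (1,1), (1,2), (1,3)]

step 1: expand (1,3) (f=6, h=3) → closed; open now [(0,0) g=1 f=8, (0,1) g=2 f=8, (0,2) g=3 f=8, (0,3) g=4 f=8, (1,4) g=4 f=6, (2,0) g=1 f=6, (2,2) g=3 f=6]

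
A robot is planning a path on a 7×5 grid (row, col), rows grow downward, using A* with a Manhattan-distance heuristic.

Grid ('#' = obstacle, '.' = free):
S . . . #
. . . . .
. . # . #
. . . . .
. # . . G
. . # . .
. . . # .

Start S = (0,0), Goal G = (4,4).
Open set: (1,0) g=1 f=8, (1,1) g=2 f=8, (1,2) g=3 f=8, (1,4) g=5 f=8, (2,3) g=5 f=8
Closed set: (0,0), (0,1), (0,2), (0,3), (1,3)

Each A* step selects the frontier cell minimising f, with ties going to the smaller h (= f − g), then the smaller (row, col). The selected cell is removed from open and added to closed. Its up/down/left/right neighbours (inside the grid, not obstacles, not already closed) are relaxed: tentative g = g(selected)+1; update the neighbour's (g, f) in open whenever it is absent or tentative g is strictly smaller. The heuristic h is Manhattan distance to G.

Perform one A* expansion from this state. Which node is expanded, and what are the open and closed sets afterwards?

step 1: expand (1,4) (f=8, h=3) → closed; open now [(1,0) g=1 f=8, (1,1) g=2 f=8, (1,2) g=3 f=8, (2,3) g=5 f=8]

expanded=(1,4); open=[(1,0) g=1 f=8, (1,1) g=2 f=8, (1,2) g=3 f=8, (2,3) g=5 f=8]; closed=[(0,0), (0,1), (0,2), (0,3), (1,3), (1,4)]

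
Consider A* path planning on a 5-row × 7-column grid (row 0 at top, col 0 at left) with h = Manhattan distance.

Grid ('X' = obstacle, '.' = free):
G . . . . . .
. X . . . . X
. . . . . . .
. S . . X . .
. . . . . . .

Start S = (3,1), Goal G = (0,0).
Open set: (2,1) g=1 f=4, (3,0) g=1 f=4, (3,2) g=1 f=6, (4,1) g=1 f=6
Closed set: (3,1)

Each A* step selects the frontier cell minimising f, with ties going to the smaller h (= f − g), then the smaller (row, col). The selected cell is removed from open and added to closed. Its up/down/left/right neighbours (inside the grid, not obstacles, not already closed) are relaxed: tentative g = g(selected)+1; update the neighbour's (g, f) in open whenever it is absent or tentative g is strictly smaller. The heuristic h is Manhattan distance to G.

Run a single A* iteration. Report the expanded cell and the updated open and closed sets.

expanded=(2,1); open=[(2,0) g=2 f=4, (2,2) g=2 f=6, (3,0) g=1 f=4, (3,2) g=1 f=6, (4,1) g=1 f=6]; closed=[(2,1), (3,1)]

step 1: expand (2,1) (f=4, h=3) → closed; open now [(2,0) g=2 f=4, (2,2) g=2 f=6, (3,0) g=1 f=4, (3,2) g=1 f=6, (4,1) g=1 f=6]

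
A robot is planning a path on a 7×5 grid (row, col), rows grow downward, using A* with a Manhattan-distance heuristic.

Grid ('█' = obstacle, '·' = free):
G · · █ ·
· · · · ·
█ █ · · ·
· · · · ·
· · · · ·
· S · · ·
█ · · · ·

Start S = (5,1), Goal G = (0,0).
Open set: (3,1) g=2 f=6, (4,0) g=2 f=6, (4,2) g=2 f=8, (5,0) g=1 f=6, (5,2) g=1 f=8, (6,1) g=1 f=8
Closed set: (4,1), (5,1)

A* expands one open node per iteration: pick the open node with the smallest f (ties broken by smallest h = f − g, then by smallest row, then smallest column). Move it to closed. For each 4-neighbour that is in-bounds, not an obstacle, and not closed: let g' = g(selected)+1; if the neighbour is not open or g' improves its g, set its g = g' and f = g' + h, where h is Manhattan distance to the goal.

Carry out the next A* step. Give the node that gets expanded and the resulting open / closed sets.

expanded=(3,1); open=[(3,0) g=3 f=6, (3,2) g=3 f=8, (4,0) g=2 f=6, (4,2) g=2 f=8, (5,0) g=1 f=6, (5,2) g=1 f=8, (6,1) g=1 f=8]; closed=[(3,1), (4,1), (5,1)]

step 1: expand (3,1) (f=6, h=4) → closed; open now [(3,0) g=3 f=6, (3,2) g=3 f=8, (4,0) g=2 f=6, (4,2) g=2 f=8, (5,0) g=1 f=6, (5,2) g=1 f=8, (6,1) g=1 f=8]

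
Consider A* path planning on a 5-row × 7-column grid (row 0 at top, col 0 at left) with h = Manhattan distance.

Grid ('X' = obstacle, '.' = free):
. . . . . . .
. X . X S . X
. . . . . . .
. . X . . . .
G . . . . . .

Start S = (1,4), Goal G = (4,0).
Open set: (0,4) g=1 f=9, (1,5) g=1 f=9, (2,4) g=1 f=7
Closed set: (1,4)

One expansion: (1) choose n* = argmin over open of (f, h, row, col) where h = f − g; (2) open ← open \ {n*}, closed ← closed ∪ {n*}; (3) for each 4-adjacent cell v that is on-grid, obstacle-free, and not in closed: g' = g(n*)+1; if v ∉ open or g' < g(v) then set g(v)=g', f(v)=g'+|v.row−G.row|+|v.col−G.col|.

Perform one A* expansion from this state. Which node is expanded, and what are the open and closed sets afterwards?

step 1: expand (2,4) (f=7, h=6) → closed; open now [(0,4) g=1 f=9, (1,5) g=1 f=9, (2,3) g=2 f=7, (2,5) g=2 f=9, (3,4) g=2 f=7]

expanded=(2,4); open=[(0,4) g=1 f=9, (1,5) g=1 f=9, (2,3) g=2 f=7, (2,5) g=2 f=9, (3,4) g=2 f=7]; closed=[(1,4), (2,4)]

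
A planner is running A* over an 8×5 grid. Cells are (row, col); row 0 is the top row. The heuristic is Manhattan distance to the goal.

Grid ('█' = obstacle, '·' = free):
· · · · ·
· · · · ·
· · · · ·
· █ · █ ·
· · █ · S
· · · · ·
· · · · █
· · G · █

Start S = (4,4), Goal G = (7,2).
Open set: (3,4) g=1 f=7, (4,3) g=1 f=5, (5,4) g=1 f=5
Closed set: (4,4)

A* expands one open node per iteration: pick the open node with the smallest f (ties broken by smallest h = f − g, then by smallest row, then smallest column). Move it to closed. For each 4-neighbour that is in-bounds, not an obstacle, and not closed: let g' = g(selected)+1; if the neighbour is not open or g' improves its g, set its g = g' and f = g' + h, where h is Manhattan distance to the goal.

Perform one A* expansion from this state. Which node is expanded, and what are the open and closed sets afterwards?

expanded=(4,3); open=[(3,4) g=1 f=7, (5,3) g=2 f=5, (5,4) g=1 f=5]; closed=[(4,3), (4,4)]

step 1: expand (4,3) (f=5, h=4) → closed; open now [(3,4) g=1 f=7, (5,3) g=2 f=5, (5,4) g=1 f=5]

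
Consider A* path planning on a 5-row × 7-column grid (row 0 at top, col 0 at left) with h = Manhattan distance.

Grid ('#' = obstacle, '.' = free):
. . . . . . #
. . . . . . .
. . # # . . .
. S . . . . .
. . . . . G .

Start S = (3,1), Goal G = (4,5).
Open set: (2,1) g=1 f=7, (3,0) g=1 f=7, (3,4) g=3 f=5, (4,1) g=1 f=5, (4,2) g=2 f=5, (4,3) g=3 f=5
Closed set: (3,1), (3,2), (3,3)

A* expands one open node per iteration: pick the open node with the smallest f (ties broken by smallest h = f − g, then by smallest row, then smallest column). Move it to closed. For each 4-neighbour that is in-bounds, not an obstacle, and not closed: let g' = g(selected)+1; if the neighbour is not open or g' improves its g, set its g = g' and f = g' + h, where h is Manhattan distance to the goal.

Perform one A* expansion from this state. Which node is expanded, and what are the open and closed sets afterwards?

expanded=(3,4); open=[(2,1) g=1 f=7, (2,4) g=4 f=7, (3,0) g=1 f=7, (3,5) g=4 f=5, (4,1) g=1 f=5, (4,2) g=2 f=5, (4,3) g=3 f=5, (4,4) g=4 f=5]; closed=[(3,1), (3,2), (3,3), (3,4)]

step 1: expand (3,4) (f=5, h=2) → closed; open now [(2,1) g=1 f=7, (2,4) g=4 f=7, (3,0) g=1 f=7, (3,5) g=4 f=5, (4,1) g=1 f=5, (4,2) g=2 f=5, (4,3) g=3 f=5, (4,4) g=4 f=5]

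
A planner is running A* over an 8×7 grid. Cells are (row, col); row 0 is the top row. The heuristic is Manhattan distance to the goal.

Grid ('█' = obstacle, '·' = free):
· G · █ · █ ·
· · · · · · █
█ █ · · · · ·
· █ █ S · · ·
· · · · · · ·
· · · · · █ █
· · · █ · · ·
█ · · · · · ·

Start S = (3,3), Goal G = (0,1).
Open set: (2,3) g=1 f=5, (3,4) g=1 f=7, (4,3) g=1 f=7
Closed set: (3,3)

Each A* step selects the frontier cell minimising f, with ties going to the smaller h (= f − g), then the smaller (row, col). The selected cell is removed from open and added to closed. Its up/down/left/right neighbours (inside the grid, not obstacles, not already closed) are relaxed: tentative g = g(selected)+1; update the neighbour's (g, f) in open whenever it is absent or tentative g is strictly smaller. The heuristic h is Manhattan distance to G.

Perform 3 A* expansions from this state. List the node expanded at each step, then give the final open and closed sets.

step 1: expand (2,3) (f=5, h=4) → closed; open now [(1,3) g=2 f=5, (2,2) g=2 f=5, (2,4) g=2 f=7, (3,4) g=1 f=7, (4,3) g=1 f=7]
step 2: expand (1,3) (f=5, h=3) → closed; open now [(1,2) g=3 f=5, (1,4) g=3 f=7, (2,2) g=2 f=5, (2,4) g=2 f=7, (3,4) g=1 f=7, (4,3) g=1 f=7]
step 3: expand (1,2) (f=5, h=2) → closed; open now [(0,2) g=4 f=5, (1,1) g=4 f=5, (1,4) g=3 f=7, (2,2) g=2 f=5, (2,4) g=2 f=7, (3,4) g=1 f=7, (4,3) g=1 f=7]

order=[(2,3) → (1,3) → (1,2)]; open=[(0,2) g=4 f=5, (1,1) g=4 f=5, (1,4) g=3 f=7, (2,2) g=2 f=5, (2,4) g=2 f=7, (3,4) g=1 f=7, (4,3) g=1 f=7]; closed=[(1,2), (1,3), (2,3), (3,3)]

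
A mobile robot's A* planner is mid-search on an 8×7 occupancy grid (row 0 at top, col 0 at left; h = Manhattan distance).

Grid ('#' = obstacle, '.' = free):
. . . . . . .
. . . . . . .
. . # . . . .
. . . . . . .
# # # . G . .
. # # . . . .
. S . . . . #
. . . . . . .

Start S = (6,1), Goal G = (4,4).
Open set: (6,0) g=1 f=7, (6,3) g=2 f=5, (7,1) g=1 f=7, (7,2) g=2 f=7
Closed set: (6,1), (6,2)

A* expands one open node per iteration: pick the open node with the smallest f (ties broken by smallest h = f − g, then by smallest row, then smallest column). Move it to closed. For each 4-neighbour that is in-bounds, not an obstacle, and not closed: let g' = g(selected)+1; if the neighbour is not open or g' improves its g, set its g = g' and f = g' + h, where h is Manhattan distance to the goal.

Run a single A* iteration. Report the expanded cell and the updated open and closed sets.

expanded=(6,3); open=[(5,3) g=3 f=5, (6,0) g=1 f=7, (6,4) g=3 f=5, (7,1) g=1 f=7, (7,2) g=2 f=7, (7,3) g=3 f=7]; closed=[(6,1), (6,2), (6,3)]

step 1: expand (6,3) (f=5, h=3) → closed; open now [(5,3) g=3 f=5, (6,0) g=1 f=7, (6,4) g=3 f=5, (7,1) g=1 f=7, (7,2) g=2 f=7, (7,3) g=3 f=7]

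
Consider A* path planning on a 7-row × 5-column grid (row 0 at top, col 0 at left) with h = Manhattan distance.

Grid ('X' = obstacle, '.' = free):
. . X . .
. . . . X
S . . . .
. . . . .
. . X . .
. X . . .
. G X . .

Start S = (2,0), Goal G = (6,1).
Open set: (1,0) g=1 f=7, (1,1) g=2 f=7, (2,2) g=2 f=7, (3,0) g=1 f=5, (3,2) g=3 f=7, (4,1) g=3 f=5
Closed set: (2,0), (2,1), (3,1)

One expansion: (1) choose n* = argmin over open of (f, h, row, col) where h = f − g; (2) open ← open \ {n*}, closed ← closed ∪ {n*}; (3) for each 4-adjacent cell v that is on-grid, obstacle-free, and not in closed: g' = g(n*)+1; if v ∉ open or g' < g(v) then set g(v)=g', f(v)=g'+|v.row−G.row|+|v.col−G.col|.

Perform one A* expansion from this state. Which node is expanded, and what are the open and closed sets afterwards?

step 1: expand (4,1) (f=5, h=2) → closed; open now [(1,0) g=1 f=7, (1,1) g=2 f=7, (2,2) g=2 f=7, (3,0) g=1 f=5, (3,2) g=3 f=7, (4,0) g=4 f=7]

expanded=(4,1); open=[(1,0) g=1 f=7, (1,1) g=2 f=7, (2,2) g=2 f=7, (3,0) g=1 f=5, (3,2) g=3 f=7, (4,0) g=4 f=7]; closed=[(2,0), (2,1), (3,1), (4,1)]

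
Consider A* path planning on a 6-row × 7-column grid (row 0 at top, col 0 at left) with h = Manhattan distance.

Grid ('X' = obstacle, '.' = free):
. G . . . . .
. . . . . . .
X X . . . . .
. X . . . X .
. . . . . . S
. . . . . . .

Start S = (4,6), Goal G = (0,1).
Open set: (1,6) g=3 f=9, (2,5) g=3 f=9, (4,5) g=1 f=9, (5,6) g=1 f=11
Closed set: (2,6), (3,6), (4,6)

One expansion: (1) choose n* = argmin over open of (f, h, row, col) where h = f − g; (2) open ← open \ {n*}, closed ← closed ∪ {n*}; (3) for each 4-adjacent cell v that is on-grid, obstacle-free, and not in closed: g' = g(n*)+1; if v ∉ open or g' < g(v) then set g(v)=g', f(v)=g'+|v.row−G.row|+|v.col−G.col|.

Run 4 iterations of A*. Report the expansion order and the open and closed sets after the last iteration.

step 1: expand (1,6) (f=9, h=6) → closed; open now [(0,6) g=4 f=9, (1,5) g=4 f=9, (2,5) g=3 f=9, (4,5) g=1 f=9, (5,6) g=1 f=11]
step 2: expand (0,6) (f=9, h=5) → closed; open now [(0,5) g=5 f=9, (1,5) g=4 f=9, (2,5) g=3 f=9, (4,5) g=1 f=9, (5,6) g=1 f=11]
step 3: expand (0,5) (f=9, h=4) → closed; open now [(0,4) g=6 f=9, (1,5) g=4 f=9, (2,5) g=3 f=9, (4,5) g=1 f=9, (5,6) g=1 f=11]
step 4: expand (0,4) (f=9, h=3) → closed; open now [(0,3) g=7 f=9, (1,4) g=7 f=11, (1,5) g=4 f=9, (2,5) g=3 f=9, (4,5) g=1 f=9, (5,6) g=1 f=11]

order=[(1,6) → (0,6) → (0,5) → (0,4)]; open=[(0,3) g=7 f=9, (1,4) g=7 f=11, (1,5) g=4 f=9, (2,5) g=3 f=9, (4,5) g=1 f=9, (5,6) g=1 f=11]; closed=[(0,4), (0,5), (0,6), (1,6), (2,6), (3,6), (4,6)]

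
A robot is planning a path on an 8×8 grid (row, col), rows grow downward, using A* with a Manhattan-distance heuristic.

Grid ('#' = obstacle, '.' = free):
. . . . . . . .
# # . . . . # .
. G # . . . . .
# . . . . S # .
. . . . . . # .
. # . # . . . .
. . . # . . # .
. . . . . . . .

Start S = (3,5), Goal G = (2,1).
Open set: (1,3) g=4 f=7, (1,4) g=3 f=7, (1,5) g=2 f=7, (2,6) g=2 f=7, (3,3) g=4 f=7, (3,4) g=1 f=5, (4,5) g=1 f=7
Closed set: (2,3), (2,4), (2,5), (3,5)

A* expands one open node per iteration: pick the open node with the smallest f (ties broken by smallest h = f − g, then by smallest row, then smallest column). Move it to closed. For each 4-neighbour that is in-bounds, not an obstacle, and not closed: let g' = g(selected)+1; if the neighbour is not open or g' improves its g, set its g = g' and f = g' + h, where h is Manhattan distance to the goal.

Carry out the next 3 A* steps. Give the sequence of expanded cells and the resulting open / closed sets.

order=[(3,4) → (3,3) → (3,2)]; open=[(1,3) g=4 f=7, (1,4) g=3 f=7, (1,5) g=2 f=7, (2,6) g=2 f=7, (3,1) g=4 f=5, (4,2) g=4 f=7, (4,3) g=3 f=7, (4,4) g=2 f=7, (4,5) g=1 f=7]; closed=[(2,3), (2,4), (2,5), (3,2), (3,3), (3,4), (3,5)]

step 1: expand (3,4) (f=5, h=4) → closed; open now [(1,3) g=4 f=7, (1,4) g=3 f=7, (1,5) g=2 f=7, (2,6) g=2 f=7, (3,3) g=2 f=5, (4,4) g=2 f=7, (4,5) g=1 f=7]
step 2: expand (3,3) (f=5, h=3) → closed; open now [(1,3) g=4 f=7, (1,4) g=3 f=7, (1,5) g=2 f=7, (2,6) g=2 f=7, (3,2) g=3 f=5, (4,3) g=3 f=7, (4,4) g=2 f=7, (4,5) g=1 f=7]
step 3: expand (3,2) (f=5, h=2) → closed; open now [(1,3) g=4 f=7, (1,4) g=3 f=7, (1,5) g=2 f=7, (2,6) g=2 f=7, (3,1) g=4 f=5, (4,2) g=4 f=7, (4,3) g=3 f=7, (4,4) g=2 f=7, (4,5) g=1 f=7]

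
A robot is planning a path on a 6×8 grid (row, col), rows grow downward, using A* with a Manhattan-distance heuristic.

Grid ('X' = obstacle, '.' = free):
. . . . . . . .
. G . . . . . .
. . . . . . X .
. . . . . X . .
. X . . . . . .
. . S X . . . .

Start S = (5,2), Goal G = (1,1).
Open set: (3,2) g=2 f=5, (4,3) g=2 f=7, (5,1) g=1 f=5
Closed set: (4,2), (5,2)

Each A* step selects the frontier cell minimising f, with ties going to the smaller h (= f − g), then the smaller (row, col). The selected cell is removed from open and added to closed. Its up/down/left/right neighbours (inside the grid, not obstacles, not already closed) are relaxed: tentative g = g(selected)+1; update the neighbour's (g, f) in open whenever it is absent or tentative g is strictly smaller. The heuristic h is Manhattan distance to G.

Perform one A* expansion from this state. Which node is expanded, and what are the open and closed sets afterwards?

expanded=(3,2); open=[(2,2) g=3 f=5, (3,1) g=3 f=5, (3,3) g=3 f=7, (4,3) g=2 f=7, (5,1) g=1 f=5]; closed=[(3,2), (4,2), (5,2)]

step 1: expand (3,2) (f=5, h=3) → closed; open now [(2,2) g=3 f=5, (3,1) g=3 f=5, (3,3) g=3 f=7, (4,3) g=2 f=7, (5,1) g=1 f=5]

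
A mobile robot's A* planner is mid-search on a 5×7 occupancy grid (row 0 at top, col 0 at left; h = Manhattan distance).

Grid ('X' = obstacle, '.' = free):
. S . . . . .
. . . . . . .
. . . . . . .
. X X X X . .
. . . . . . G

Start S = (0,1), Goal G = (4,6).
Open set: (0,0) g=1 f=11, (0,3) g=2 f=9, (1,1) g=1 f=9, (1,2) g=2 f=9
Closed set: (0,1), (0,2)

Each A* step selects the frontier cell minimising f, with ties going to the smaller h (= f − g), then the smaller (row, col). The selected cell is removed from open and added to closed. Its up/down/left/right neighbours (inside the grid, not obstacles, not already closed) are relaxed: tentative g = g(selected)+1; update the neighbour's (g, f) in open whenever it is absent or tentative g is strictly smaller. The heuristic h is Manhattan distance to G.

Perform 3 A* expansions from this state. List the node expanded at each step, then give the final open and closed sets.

step 1: expand (0,3) (f=9, h=7) → closed; open now [(0,0) g=1 f=11, (0,4) g=3 f=9, (1,1) g=1 f=9, (1,2) g=2 f=9, (1,3) g=3 f=9]
step 2: expand (0,4) (f=9, h=6) → closed; open now [(0,0) g=1 f=11, (0,5) g=4 f=9, (1,1) g=1 f=9, (1,2) g=2 f=9, (1,3) g=3 f=9, (1,4) g=4 f=9]
step 3: expand (0,5) (f=9, h=5) → closed; open now [(0,0) g=1 f=11, (0,6) g=5 f=9, (1,1) g=1 f=9, (1,2) g=2 f=9, (1,3) g=3 f=9, (1,4) g=4 f=9, (1,5) g=5 f=9]

order=[(0,3) → (0,4) → (0,5)]; open=[(0,0) g=1 f=11, (0,6) g=5 f=9, (1,1) g=1 f=9, (1,2) g=2 f=9, (1,3) g=3 f=9, (1,4) g=4 f=9, (1,5) g=5 f=9]; closed=[(0,1), (0,2), (0,3), (0,4), (0,5)]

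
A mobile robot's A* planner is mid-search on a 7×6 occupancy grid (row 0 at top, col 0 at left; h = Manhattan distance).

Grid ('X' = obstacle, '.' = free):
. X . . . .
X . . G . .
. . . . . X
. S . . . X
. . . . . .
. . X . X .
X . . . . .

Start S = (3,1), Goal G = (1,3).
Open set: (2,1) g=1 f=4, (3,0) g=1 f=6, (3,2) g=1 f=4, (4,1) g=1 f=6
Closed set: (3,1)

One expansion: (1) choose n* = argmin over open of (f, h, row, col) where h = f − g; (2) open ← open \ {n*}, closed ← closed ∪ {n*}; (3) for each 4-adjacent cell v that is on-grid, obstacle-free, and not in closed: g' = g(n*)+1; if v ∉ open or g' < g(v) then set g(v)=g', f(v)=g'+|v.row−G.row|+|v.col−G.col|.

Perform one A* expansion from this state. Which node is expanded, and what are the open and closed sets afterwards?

expanded=(2,1); open=[(1,1) g=2 f=4, (2,0) g=2 f=6, (2,2) g=2 f=4, (3,0) g=1 f=6, (3,2) g=1 f=4, (4,1) g=1 f=6]; closed=[(2,1), (3,1)]

step 1: expand (2,1) (f=4, h=3) → closed; open now [(1,1) g=2 f=4, (2,0) g=2 f=6, (2,2) g=2 f=4, (3,0) g=1 f=6, (3,2) g=1 f=4, (4,1) g=1 f=6]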